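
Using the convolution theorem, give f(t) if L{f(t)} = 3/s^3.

3/s^3 = (3/s)·(1/s^2) = L{3}·L{t}. By convolution, f(t) = 3*t = ∫₀ᵗ 3·τ dτ = 3·t²/2

Final answer: 3·t²/2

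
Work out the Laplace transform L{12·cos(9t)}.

L{cos(ωt)} = s/(s² + ω²), so L{cos(9t)} = s/(s² + 81). Then L{12·cos(9t)} = 12·s/(s² + 81) = 12s/(s² + 81)

Final answer: 12s/(s² + 81)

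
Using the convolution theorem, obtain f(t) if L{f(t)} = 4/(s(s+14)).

4/(s(s+14)) = (4/s)·(1/(s+14)) = L{4}·L{e^(-14t)}. By convolution, f(t) = 4*e^(-14t) = ∫₀ᵗ 4·e^(-14τ) dτ = 4·(1 - e^(-14t))/14

Final answer: 4·(1 - e^(-14t))/14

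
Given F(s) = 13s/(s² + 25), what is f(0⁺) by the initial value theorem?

f(0⁺) = lim_{s→∞} s·13s/(s² + 25) = lim_{s→∞} 13s²/(s² + 25) = 13

Final answer: 13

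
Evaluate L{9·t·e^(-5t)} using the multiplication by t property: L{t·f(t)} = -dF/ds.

Using L{t^n·e^(at)} = n!/(s-a)^(n+1), L{t·e^(-5t)} = 1/(s+5)^2, so L{9·t·e^(-5t)} = 9·1/(s+5)^2 = 9/(s+5)^2

Final answer: 9/(s+5)^2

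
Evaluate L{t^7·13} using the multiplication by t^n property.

L{13} = 13/s. d^1/ds^1[1/s] = -1/s². d^2/ds^2[1/s] = 2/s^3. d^3/ds^3[1/s] = -6/s^4. d^4/ds^4[1/s] = 24/s^5. d^5/ds^5[1/s] = -120/s^6. d^6/ds^6[1/s] = 720/s^7. d^7/ds^7[1/s] = -5040/s^8. So L{t^7} = (-1)^{7}·-5040/s^8 = 5040/s^8. Then L{t^7·13} = 13·5040/s^8 = 65520/s^8

Final answer: 65520/s^8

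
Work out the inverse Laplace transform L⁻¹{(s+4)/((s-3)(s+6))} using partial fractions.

Using partial fractions, f(t) = (7e^(3t) + 2e^(-6t))/9

Final answer: (7e^(3t) + 2e^(-6t))/9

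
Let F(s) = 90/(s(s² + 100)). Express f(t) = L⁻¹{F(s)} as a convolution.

90/(s(s² + 100)) = (1/s)·(90/(s² + 100)) = L{1}·L{9·sin(10t)}. So f(t) = 1*(9·sin(10t)) = ∫₀ᵗ 9·sin(10τ) dτ

Final answer: ∫₀ᵗ 9·sin(10τ) dτ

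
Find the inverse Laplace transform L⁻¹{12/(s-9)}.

L⁻¹{1/(s-a)} = e^(at), so L⁻¹{1/(s-9)} = e^(9t), and L⁻¹{12/(s-9)} = 12·e^(9t)

Final answer: 12·e^(9t)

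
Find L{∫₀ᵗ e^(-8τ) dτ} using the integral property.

L{∫₀ᵗ f(τ)dτ} = F(s)/s with F(s) = 1/(s+8), so L{∫₀ᵗ e^(-8τ) dτ} = 1/(s(s+8))

Final answer: 1/(s(s+8))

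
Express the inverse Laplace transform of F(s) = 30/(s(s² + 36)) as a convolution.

30/(s(s² + 36)) = (1/s)·(30/(s² + 36)) = L{1}·L{5·sin(6t)}. So f(t) = 1*(5·sin(6t)) = ∫₀ᵗ 5·sin(6τ) dτ

Final answer: ∫₀ᵗ 5·sin(6τ) dτ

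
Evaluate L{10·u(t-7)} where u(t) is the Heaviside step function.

L{u(t-a)} = e^(-as)/s. Here a=7, so L{u(t-7)} = e^(-7s)/s, and L{10·u(t-7)} = 10·e^(-7s)/s

Final answer: 10·e^(-7s)/s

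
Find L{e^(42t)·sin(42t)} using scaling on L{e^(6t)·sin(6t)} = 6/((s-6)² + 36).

Scaling with a=7: L{e^(42t)·sin(42t)} = (1/7) · 6/((s/7-6)² + 36). Simplifying: 42/((s-42)² + 1764)

Final answer: 42/((s-42)² + 1764)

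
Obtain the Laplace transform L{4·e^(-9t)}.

L{e^(at)} = 1/(s-a), so L{e^(-9t)} = 1/(s+9). Then L{4·e^(-9t)} = 4/(s+9)

Final answer: 4/(s+9)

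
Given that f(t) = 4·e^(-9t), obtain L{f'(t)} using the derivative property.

f(0) = 4, F(s) = 4/(s+9). L{f'(t)} = s·F(s) - f(0) = 4s/(s+9) - 4 = (4s - 4(s+9))/(s+9) = -36/(s+9)

Final answer: -36/(s+9)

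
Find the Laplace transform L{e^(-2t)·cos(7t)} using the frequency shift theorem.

Frequency shift: L{e^(at)f(t)} = F(s-a). L{e^(-2t)·cos(7t)} = (s+2)/((s+2)² + 49)

Final answer: (s+2)/((s+2)² + 49)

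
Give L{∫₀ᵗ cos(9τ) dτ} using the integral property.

L{∫₀ᵗ f(τ)dτ} = F(s)/s with F(s) = s/(s² + 81), so the result is (s/(s² + 81))/s = 1/(s² + 81)

Final answer: 1/(s² + 81)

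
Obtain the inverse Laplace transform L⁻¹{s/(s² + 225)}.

L⁻¹{s/(s² + 225)} = cos(15t)

Final answer: cos(15t)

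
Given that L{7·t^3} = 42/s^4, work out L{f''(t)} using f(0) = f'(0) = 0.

L{f''(t)} = s²F(s) - sf(0) - f'(0) = s²·42/s^4 - 0 - 0 = 42/s^2

Final answer: 42/s^2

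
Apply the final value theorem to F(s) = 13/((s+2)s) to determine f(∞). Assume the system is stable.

f(∞) = lim_{s→0} sF(s) = lim_{s→0} 13/(s+2) = 13/2

Final answer: 13/2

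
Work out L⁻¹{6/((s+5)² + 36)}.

Form: b/((s-a)² + b²) → e^(at)sin(bt). With a=-5, b=6

Final answer: e^(-5t)·sin(6t)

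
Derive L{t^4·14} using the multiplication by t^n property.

L{14} = 14/s. d^1/ds^1[1/s] = -1/s². d^2/ds^2[1/s] = 2/s^3. d^3/ds^3[1/s] = -6/s^4. d^4/ds^4[1/s] = 24/s^5. So L{t^4} = (-1)^{4}·24/s^5 = 24/s^5. Then L{t^4·14} = 14·24/s^5 = 336/s^5

Final answer: 336/s^5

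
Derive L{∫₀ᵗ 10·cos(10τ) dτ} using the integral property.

L{∫₀ᵗ f(τ)dτ} = F(s)/s with F(s) = 10s/(s² + 100), so the result is (10s/(s² + 100))/s = 10/(s² + 100)

Final answer: 10/(s² + 100)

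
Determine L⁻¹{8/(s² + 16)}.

This is the form c·a/(s² + a²) with a = 4, c = 2. L⁻¹ = 2·sin(4t)

Final answer: 2·sin(4t)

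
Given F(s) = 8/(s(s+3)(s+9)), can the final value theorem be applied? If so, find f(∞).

Poles of sF(s) = 8/((s+3)(s+9)) are at s = -3 and s = -9, both in the left half-plane. Theorem applies. f(∞) = lim_{s→0} sF(s) = 8/(3·9) = 8/27

Final answer: 8/27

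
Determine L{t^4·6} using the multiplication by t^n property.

L{6} = 6/s. d^1/ds^1[1/s] = -1/s². d^2/ds^2[1/s] = 2/s^3. d^3/ds^3[1/s] = -6/s^4. d^4/ds^4[1/s] = 24/s^5. So L{t^4} = (-1)^{4}·24/s^5 = 24/s^5. Then L{t^4·6} = 6·24/s^5 = 144/s^5

Final answer: 144/s^5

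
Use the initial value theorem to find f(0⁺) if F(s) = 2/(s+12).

f(0⁺) = lim_{s→∞} s·2/(s+12) = lim_{s→∞} 2s/(s+12) = 2

Final answer: 2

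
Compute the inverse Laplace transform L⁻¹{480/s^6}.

L⁻¹{n!/s^(n+1)} = t^n with n=5. So L⁻¹{120/s^6} = t^5, and L⁻¹{480/s^6} = (480/120)·t^5 = 4·t^5

Final answer: 4·t^5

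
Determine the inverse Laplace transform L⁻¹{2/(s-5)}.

L⁻¹{1/(s-a)} = e^(at), so L⁻¹{1/(s-5)} = e^(5t), and L⁻¹{2/(s-5)} = 2·e^(5t)

Final answer: 2·e^(5t)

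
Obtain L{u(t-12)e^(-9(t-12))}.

u(t-a)f(t-a) with f(t)=e^(-9t). L{e^(-9t)} = 1/(s+9). By time shift: e^(-12s)/(s+9)

Final answer: e^(-12s)/(s+9)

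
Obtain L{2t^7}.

L{t^n} = n!/s^(n+1). So L{2t^7} = 2·7!/s^8 = 10080/s^8

Final answer: 10080/s^8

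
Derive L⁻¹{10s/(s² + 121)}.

This is the form c·s/(s² + a²) with a = 11, c = 10. L⁻¹ = 10·cos(11t)

Final answer: 10·cos(11t)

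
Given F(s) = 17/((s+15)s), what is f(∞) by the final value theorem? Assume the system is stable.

f(∞) = lim_{s→0} sF(s) = lim_{s→0} 17/(s+15) = 17/15

Final answer: 17/15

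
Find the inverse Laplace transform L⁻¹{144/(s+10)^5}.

L⁻¹{n!/(s-a)^(n+1)} = t^n·e^(at) with n=4, a=-10. So L⁻¹{24/(s+10)^5} = t^4·e^(-10t), and L⁻¹{144/(s+10)^5} = (144/24)·t^4·e^(-10t) = 6·t^4·e^(-10t)

Final answer: 6·t^4·e^(-10t)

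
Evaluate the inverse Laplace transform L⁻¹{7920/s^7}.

L⁻¹{n!/s^(n+1)} = t^n with n=6. So L⁻¹{720/s^7} = t^6, and L⁻¹{7920/s^7} = (7920/720)·t^6 = 11·t^6

Final answer: 11·t^6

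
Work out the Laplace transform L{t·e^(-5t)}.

L{t^n·e^(at)} = n!/(s-a)^(n+1), so L{t·e^(-5t)} = 1/(s+5)^2

Final answer: 1/(s+5)^2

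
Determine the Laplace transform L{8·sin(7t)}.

L{sin(ωt)} = ω/(s² + ω²), so L{sin(7t)} = 7/(s² + 49). Then L{8·sin(7t)} = 8·7/(s² + 49) = 56/(s² + 49)

Final answer: 56/(s² + 49)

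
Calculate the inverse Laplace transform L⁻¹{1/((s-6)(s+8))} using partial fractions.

Decompose: A/(s-6) + B/(s+8). A = 1/14, B = -1/14. f(t) = (e^(6t) - e^(-8t))/14

Final answer: (e^(6t) - e^(-8t))/14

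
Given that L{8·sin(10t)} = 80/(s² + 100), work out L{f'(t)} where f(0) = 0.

L{f'(t)} = s·F(s) - f(0) = s·80/(s² + 100) - 0 = 80s/(s² + 100)

Final answer: 80s/(s² + 100)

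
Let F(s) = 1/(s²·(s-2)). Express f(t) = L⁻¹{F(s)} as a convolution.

1/(s²·(s-2)) = (1/s^2)·(1/(s-2)) = L{t}·L{e^(2t)}. So f(t) = t*e^(2t) = ∫₀ᵗ τ·e^(2(t-τ)) dτ

Final answer: ∫₀ᵗ τ·e^(2(t-τ)) dτ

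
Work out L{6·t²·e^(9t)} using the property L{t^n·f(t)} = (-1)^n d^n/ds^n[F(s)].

L{e^(9t)} = 1/(s-9). d/ds[1/(s-9)] = -1/(s-9)². d²/ds²[1/(s-9)] = 2/(s-9)³. So L{t²·e^(9t)} = (-1)² · 2/(s-9)³ = 2/(s-9)³. Then L{6·t²·e^(9t)} = 6·2/(s-9)³ = 12/(s-9)³

Final answer: 12/(s-9)³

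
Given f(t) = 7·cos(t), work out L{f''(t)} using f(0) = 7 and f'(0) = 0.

F(s) = 7s/(s² + 1). L{f''(t)} = s²F(s) - sf(0) - f'(0) = 7s³/(s² + 1) - 7s = (7s³ - 7s(s² + 1))/(s² + 1) = -7s/(s² + 1)

Final answer: -7s/(s² + 1)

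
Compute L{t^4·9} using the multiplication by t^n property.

L{9} = 9/s. d^1/ds^1[1/s] = -1/s². d^2/ds^2[1/s] = 2/s^3. d^3/ds^3[1/s] = -6/s^4. d^4/ds^4[1/s] = 24/s^5. So L{t^4} = (-1)^{4}·24/s^5 = 24/s^5. Then L{t^4·9} = 9·24/s^5 = 216/s^5

Final answer: 216/s^5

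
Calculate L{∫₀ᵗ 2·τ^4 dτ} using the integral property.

L{∫₀ᵗ f(τ)dτ} = F(s)/s with f(t) = 2t^4. F(s) = 48/s^5, so L{∫₀ᵗ 2·τ^4 dτ} = (48/s^5)/s = 48/s^6. (Check: ∫₀ᵗ 2·τ^4 dτ = 2t^5/5.)

Final answer: 48/s^6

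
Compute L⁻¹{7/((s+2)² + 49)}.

Form: b/((s-a)² + b²) → e^(at)sin(bt). With a=-2, b=7

Final answer: e^(-2t)·sin(7t)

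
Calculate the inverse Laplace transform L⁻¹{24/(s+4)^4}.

L⁻¹{n!/(s-a)^(n+1)} = t^n·e^(at) with n=3, a=-4. So L⁻¹{6/(s+4)^4} = t^3·e^(-4t), and L⁻¹{24/(s+4)^4} = (24/6)·t^3·e^(-4t) = 4·t^3·e^(-4t)

Final answer: 4·t^3·e^(-4t)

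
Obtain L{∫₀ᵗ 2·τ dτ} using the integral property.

L{∫₀ᵗ f(τ)dτ} = F(s)/s with f(t) = 2t. F(s) = 2/s^2, so L{∫₀ᵗ 2·τ dτ} = (2/s^2)/s = 2/s^3. (Check: ∫₀ᵗ 2·τ dτ = 2t^2/2.)

Final answer: 2/s^3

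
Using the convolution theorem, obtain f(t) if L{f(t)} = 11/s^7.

11/s^7 = (11/s)·(1/s^6) = L{11}·L{t^5/120}. By convolution, f(t) = 11*t^5/120 = ∫₀ᵗ 11·τ^5/120 dτ = 11·t^6/720

Final answer: 11·t^6/720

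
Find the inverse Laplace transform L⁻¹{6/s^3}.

L⁻¹{n!/s^(n+1)} = t^n with n=2. So L⁻¹{2/s^3} = t^2, and L⁻¹{6/s^3} = (6/2)·t^2 = 3·t^2

Final answer: 3·t^2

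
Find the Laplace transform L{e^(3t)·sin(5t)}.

L{e^(at)·sin(ωt)} = ω/((s-a)² + ω²), so L{e^(3t)·sin(5t)} = 5/((s-3)² + 25)

Final answer: 5/((s-3)² + 25)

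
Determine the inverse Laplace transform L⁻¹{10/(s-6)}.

L⁻¹{1/(s-a)} = e^(at), so L⁻¹{1/(s-6)} = e^(6t), and L⁻¹{10/(s-6)} = 10·e^(6t)

Final answer: 10·e^(6t)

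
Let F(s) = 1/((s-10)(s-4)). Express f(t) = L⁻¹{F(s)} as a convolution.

1/((s-10)(s-4)) = (1/(s-10))·(1/(s-4)) = L{e^(10t)}·L{e^(4t)}. So f(t) = e^(10t)*e^(4t) = ∫₀ᵗ e^(10τ)·e^(4(t-τ)) dτ

Final answer: ∫₀ᵗ e^(10τ)·e^(4(t-τ)) dτ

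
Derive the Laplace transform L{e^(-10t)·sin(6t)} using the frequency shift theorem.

Frequency shift: L{e^(at)f(t)} = F(s-a). L{e^(-10t)·sin(6t)} = 6/((s+10)² + 36)

Final answer: 6/((s+10)² + 36)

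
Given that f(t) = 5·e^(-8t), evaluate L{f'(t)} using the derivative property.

f(0) = 5, F(s) = 5/(s+8). L{f'(t)} = s·F(s) - f(0) = 5s/(s+8) - 5 = (5s - 5(s+8))/(s+8) = -40/(s+8)

Final answer: -40/(s+8)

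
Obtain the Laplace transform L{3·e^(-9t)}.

L{e^(at)} = 1/(s-a), so L{e^(-9t)} = 1/(s+9). Then L{3·e^(-9t)} = 3/(s+9)

Final answer: 3/(s+9)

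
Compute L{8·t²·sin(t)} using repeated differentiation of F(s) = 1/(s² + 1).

F(s) = 1/(s² + 1). F'(s) = -2s/(s² + 1)². F''(s) = -2(1 - 3s²)/(s² + 1)³ = (6s² - 2)/(s² + 1)³. So L{t²·sin(t)} = (-1)² F''(s) = (6s² - 2)/(s² + 1)³. Then L{8·t²·sin(t)} = 8·(6s² - 2)/(s² + 1)³ = (48s² - 16)/(s² + 1)³

Final answer: (48s² - 16)/(s² + 1)³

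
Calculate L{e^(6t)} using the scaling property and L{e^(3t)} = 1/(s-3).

Using L{f(at)} = (1/a)F(s/a) with a=2 and f(t) = e^(3t): L{e^(6t)} = (1/2) · 1/((s/2)-3) = (1/2) · 2/(s-6) = 1/(s-6)

Final answer: 1/(s-6)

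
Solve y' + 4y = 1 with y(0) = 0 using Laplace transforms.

sY + 4Y = 1/s. Y = 1/(s(s+4)). Partial fractions: Y = 1/4/s - 1/4/(s+4)

Final answer: y(t) = 1/4(1 - e^(-4t))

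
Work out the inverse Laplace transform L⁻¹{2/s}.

L⁻¹{c/s} = c, so L⁻¹{2/s} = 2

Final answer: 2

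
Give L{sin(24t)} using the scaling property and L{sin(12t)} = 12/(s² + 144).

Using L{f(at)} = (1/a)F(s/a) with a=2: L{sin(24t)} = (1/2) · 12/((s/2)² + 144) = (1/2) · 12·4/(s² + 576) = 24/(s² + 576)

Final answer: 24/(s² + 576)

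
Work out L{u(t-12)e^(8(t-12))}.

u(t-a)f(t-a) with f(t)=e^(8t). L{e^(8t)} = 1/(s-8). By time shift: e^(-12s)/(s-8)

Final answer: e^(-12s)/(s-8)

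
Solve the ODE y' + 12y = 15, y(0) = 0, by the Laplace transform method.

sY + 12Y = 15/s. Y = 15/(s(s+12)). Partial fractions: Y = 5/4/s - 5/4/(s+12)

Final answer: y(t) = 5/4(1 - e^(-12t))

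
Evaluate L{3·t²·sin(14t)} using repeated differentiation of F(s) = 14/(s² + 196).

F(s) = 14/(s² + 196). F'(s) = -28s/(s² + 196)². F''(s) = -28(196 - 3s²)/(s² + 196)³ = (84s² - 5488)/(s² + 196)³. So L{t²·sin(14t)} = (-1)² F''(s) = (84s² - 5488)/(s² + 196)³. Then L{3·t²·sin(14t)} = 3·(84s² - 5488)/(s² + 196)³ = (252s² - 16464)/(s² + 196)³

Final answer: (252s² - 16464)/(s² + 196)³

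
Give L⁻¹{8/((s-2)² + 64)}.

Form: b/((s-a)² + b²) → e^(at)sin(bt). With a=2, b=8

Final answer: e^(2t)·sin(8t)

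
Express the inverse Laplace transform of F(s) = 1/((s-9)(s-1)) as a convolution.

1/((s-9)(s-1)) = (1/(s-9))·(1/(s-1)) = L{e^(9t)}·L{e^t}. So f(t) = e^(9t)*e^t = ∫₀ᵗ e^(9τ)·e^(t-τ) dτ

Final answer: ∫₀ᵗ e^(9τ)·e^(t-τ) dτ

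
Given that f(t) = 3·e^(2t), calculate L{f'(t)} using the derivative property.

f(0) = 3, F(s) = 3/(s-2). L{f'(t)} = s·F(s) - f(0) = 3s/(s-2) - 3 = (3s - 3(s-2))/(s-2) = 6/(s-2)

Final answer: 6/(s-2)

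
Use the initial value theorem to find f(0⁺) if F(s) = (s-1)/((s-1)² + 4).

f(0⁺) = lim_{s→∞} sF(s) = lim_{s→∞} s(s-1)/((s-1)² + 4) = 1

Final answer: 1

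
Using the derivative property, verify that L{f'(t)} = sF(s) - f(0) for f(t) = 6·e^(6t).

f'(t) = 36e^(6t). Direct: L{f'(t)} = 36/(s-6). Property: s·6/(s-6) - 6 = (6s - 6(s-6))/(s-6) = 36/(s-6). ✓

Final answer: 36/(s-6)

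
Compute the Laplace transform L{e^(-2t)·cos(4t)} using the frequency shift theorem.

Frequency shift: L{e^(at)f(t)} = F(s-a). L{e^(-2t)·cos(4t)} = (s+2)/((s+2)² + 16)

Final answer: (s+2)/((s+2)² + 16)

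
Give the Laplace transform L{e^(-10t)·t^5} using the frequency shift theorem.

L{e^(at)·t^n} = n!/(s-a)^(n+1), so L{e^(-10t)·t^5} = 120/(s+10)^6

Final answer: 120/(s+10)^6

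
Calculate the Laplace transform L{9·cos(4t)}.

L{cos(ωt)} = s/(s² + ω²), so L{cos(4t)} = s/(s² + 16). Then L{9·cos(4t)} = 9·s/(s² + 16) = 9s/(s² + 16)

Final answer: 9s/(s² + 16)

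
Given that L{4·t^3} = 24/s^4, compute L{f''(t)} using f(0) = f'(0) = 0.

L{f''(t)} = s²F(s) - sf(0) - f'(0) = s²·24/s^4 - 0 - 0 = 24/s^2

Final answer: 24/s^2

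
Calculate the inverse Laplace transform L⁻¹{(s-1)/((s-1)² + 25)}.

Using frequency shift, L⁻¹{(s-1)/((s-1)² + 25)} = e^t·cos(5t)

Final answer: e^t·cos(5t)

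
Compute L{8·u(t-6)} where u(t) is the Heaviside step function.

L{u(t-a)} = e^(-as)/s. Here a=6, so L{u(t-6)} = e^(-6s)/s, and L{8·u(t-6)} = 8·e^(-6s)/s

Final answer: 8·e^(-6s)/s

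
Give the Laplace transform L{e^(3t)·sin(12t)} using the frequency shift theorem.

Frequency shift: L{e^(at)f(t)} = F(s-a). L{e^(3t)·sin(12t)} = 12/((s-3)² + 144)

Final answer: 12/((s-3)² + 144)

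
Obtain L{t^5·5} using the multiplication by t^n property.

L{5} = 5/s. d^1/ds^1[1/s] = -1/s². d^2/ds^2[1/s] = 2/s^3. d^3/ds^3[1/s] = -6/s^4. d^4/ds^4[1/s] = 24/s^5. d^5/ds^5[1/s] = -120/s^6. So L{t^5} = (-1)^{5}·-120/s^6 = 120/s^6. Then L{t^5·5} = 5·120/s^6 = 600/s^6

Final answer: 600/s^6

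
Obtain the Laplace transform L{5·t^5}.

L{t^n} = n!/s^(n+1), so L{t^5} = 120/s^6. Then L{5·t^5} = 5·120/s^6 = 600/s^6

Final answer: 600/s^6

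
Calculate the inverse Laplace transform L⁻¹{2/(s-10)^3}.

L⁻¹{n!/(s-a)^(n+1)} = t^n·e^(at) with n=2, a=10. So L⁻¹{2/(s-10)^3} = t^2·e^(10t)

Final answer: t^2·e^(10t)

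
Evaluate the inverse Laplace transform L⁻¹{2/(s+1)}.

L⁻¹{1/(s-a)} = e^(at), so L⁻¹{1/(s+1)} = e^(-t), and L⁻¹{2/(s+1)} = 2·e^(-t)

Final answer: 2·e^(-t)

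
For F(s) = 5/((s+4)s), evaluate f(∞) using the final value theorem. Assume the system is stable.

f(∞) = lim_{s→0} sF(s) = lim_{s→0} 5/(s+4) = 5/4

Final answer: 5/4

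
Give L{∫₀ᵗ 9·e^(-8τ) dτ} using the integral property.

L{∫₀ᵗ f(τ)dτ} = F(s)/s with F(s) = 9/(s+8), so L{∫₀ᵗ 9·e^(-8τ) dτ} = 9/(s(s+8))

Final answer: 9/(s(s+8))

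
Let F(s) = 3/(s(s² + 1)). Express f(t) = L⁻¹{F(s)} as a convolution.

3/(s(s² + 1)) = (1/s)·(3/(s² + 1)) = L{1}·L{3·sin(t)}. So f(t) = 1*(3·sin(t)) = ∫₀ᵗ 3·sin(τ) dτ

Final answer: ∫₀ᵗ 3·sin(τ) dτ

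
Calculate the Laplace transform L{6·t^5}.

L{t^n} = n!/s^(n+1), so L{t^5} = 120/s^6. Then L{6·t^5} = 6·120/s^6 = 720/s^6

Final answer: 720/s^6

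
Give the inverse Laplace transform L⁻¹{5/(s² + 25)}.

L⁻¹{5/(s² + 25)} = sin(5t)

Final answer: sin(5t)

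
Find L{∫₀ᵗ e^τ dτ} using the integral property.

L{∫₀ᵗ f(τ)dτ} = F(s)/s with F(s) = 1/(s-1), so L{∫₀ᵗ e^τ dτ} = 1/(s(s-1))

Final answer: 1/(s(s-1))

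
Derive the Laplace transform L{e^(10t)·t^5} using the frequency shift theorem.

L{e^(at)·t^n} = n!/(s-a)^(n+1), so L{e^(10t)·t^5} = 120/(s-10)^6

Final answer: 120/(s-10)^6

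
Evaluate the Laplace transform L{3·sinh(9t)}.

L{sinh(ωt)} = ω/(s² - ω²), so L{sinh(9t)} = 9/(s² - 81). Then L{3·sinh(9t)} = 3·9/(s² - 81) = 27/(s² - 81)

Final answer: 27/(s² - 81)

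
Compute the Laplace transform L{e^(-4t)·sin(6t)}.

L{e^(at)·sin(ωt)} = ω/((s-a)² + ω²), so L{e^(-4t)·sin(6t)} = 6/((s+4)² + 36)

Final answer: 6/((s+4)² + 36)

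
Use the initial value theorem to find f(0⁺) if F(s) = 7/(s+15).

f(0⁺) = lim_{s→∞} s·7/(s+15) = lim_{s→∞} 7s/(s+15) = 7

Final answer: 7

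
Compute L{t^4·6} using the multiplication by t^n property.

L{6} = 6/s. d^1/ds^1[1/s] = -1/s². d^2/ds^2[1/s] = 2/s^3. d^3/ds^3[1/s] = -6/s^4. d^4/ds^4[1/s] = 24/s^5. So L{t^4} = (-1)^{4}·24/s^5 = 24/s^5. Then L{t^4·6} = 6·24/s^5 = 144/s^5

Final answer: 144/s^5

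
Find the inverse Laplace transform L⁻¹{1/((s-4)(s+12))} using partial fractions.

Decompose: A/(s-4) + B/(s+12). A = 1/16, B = -1/16. f(t) = (e^(4t) - e^(-12t))/16

Final answer: (e^(4t) - e^(-12t))/16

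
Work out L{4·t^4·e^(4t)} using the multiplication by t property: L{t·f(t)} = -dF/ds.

Using L{t^n·e^(at)} = n!/(s-a)^(n+1), L{t^4·e^(4t)} = 24/(s-4)^5, so L{4·t^4·e^(4t)} = 4·24/(s-4)^5 = 96/(s-4)^5

Final answer: 96/(s-4)^5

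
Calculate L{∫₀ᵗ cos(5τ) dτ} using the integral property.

L{∫₀ᵗ f(τ)dτ} = F(s)/s with F(s) = s/(s² + 25), so the result is (s/(s² + 25))/s = 1/(s² + 25)

Final answer: 1/(s² + 25)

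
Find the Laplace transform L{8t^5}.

L{8t^5} = 8 · L{t^5} = 8 · 120/s^6 = 960/s^6

Final answer: 960/s^6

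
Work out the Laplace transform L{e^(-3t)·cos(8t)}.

L{e^(at)·cos(ωt)} = (s-a)/((s-a)² + ω²), so L{e^(-3t)·cos(8t)} = (s+3)/((s+3)² + 64)

Final answer: (s+3)/((s+3)² + 64)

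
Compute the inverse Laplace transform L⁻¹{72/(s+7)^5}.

L⁻¹{n!/(s-a)^(n+1)} = t^n·e^(at) with n=4, a=-7. So L⁻¹{24/(s+7)^5} = t^4·e^(-7t), and L⁻¹{72/(s+7)^5} = (72/24)·t^4·e^(-7t) = 3·t^4·e^(-7t)

Final answer: 3·t^4·e^(-7t)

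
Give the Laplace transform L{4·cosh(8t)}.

L{cosh(ωt)} = s/(s² - ω²), so L{cosh(8t)} = s/(s² - 64). Then L{4·cosh(8t)} = 4·s/(s² - 64) = 4s/(s² - 64)

Final answer: 4s/(s² - 64)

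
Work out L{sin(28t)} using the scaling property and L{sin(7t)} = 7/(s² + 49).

Using L{f(at)} = (1/a)F(s/a) with a=4: L{sin(28t)} = (1/4) · 7/((s/4)² + 49) = (1/4) · 7·16/(s² + 784) = 28/(s² + 784)

Final answer: 28/(s² + 784)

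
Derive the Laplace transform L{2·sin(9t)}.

L{sin(ωt)} = ω/(s² + ω²), so L{sin(9t)} = 9/(s² + 81). Then L{2·sin(9t)} = 2·9/(s² + 81) = 18/(s² + 81)

Final answer: 18/(s² + 81)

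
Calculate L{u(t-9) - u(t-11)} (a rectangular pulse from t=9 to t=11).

L{u(t-a)} = e^(-as)/s. L{u(t-9) - u(t-11)} = (e^(-9s) - e^(-11s))/s

Final answer: (e^(-9s) - e^(-11s))/s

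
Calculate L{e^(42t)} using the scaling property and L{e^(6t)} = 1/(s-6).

Using L{f(at)} = (1/a)F(s/a) with a=7 and f(t) = e^(6t): L{e^(42t)} = (1/7) · 1/((s/7)-6) = (1/7) · 7/(s-42) = 1/(s-42)

Final answer: 1/(s-42)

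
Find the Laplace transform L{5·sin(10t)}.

L{sin(ωt)} = ω/(s² + ω²), so L{sin(10t)} = 10/(s² + 100). Then L{5·sin(10t)} = 5·10/(s² + 100) = 50/(s² + 100)

Final answer: 50/(s² + 100)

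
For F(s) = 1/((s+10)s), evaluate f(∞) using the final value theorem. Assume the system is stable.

f(∞) = lim_{s→0} sF(s) = lim_{s→0} 1/(s+10) = 1/10

Final answer: 1/10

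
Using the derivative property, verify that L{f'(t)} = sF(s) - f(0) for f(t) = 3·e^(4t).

f'(t) = 12e^(4t). Direct: L{f'(t)} = 12/(s-4). Property: s·3/(s-4) - 3 = (3s - 3(s-4))/(s-4) = 12/(s-4). ✓

Final answer: 12/(s-4)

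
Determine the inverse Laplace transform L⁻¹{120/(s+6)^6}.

L⁻¹{n!/(s-a)^(n+1)} = t^n·e^(at), so L⁻¹{120/(s+6)^6} = t^5·e^(-6t)

Final answer: t^5·e^(-6t)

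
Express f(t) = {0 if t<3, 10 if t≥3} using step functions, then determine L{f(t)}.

f(t) = 10·u(t-3). L{u(t-3)} = e^(-3s)/s, so L{f(t)} = 10·e^(-3s)/s

Final answer: 10·e^(-3s)/s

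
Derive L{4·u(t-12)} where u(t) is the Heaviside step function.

L{u(t-a)} = e^(-as)/s. Here a=12, so L{u(t-12)} = e^(-12s)/s, and L{4·u(t-12)} = 4·e^(-12s)/s

Final answer: 4·e^(-12s)/s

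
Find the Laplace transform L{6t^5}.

L{6t^5} = 6 · L{t^5} = 6 · 120/s^6 = 720/s^6

Final answer: 720/s^6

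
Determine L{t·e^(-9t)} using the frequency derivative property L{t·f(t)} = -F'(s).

L{e^(-9t)} = 1/(s+9). By frequency derivative: L{t·e^(-9t)} = -d/ds[1/(s+9)] = -(-1)/(s+9)² = 1/(s+9)²

Final answer: 1/(s+9)²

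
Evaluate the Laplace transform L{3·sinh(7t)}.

L{sinh(ωt)} = ω/(s² - ω²), so L{sinh(7t)} = 7/(s² - 49). Then L{3·sinh(7t)} = 3·7/(s² - 49) = 21/(s² - 49)

Final answer: 21/(s² - 49)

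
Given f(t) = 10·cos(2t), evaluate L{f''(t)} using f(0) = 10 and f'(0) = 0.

F(s) = 10s/(s² + 4). L{f''(t)} = s²F(s) - sf(0) - f'(0) = 10s³/(s² + 4) - 10s = (10s³ - 10s(s² + 4))/(s² + 4) = -40s/(s² + 4)

Final answer: -40s/(s² + 4)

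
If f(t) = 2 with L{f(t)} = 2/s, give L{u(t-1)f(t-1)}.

Time shift theorem: L{u(t-a)f(t-a)} = e^(-as)F(s). Here a=1, F(s) = 2/s, so L{u(t-1)f(t-1)} = e^(-s)·2/s

Final answer: e^(-s)·2/s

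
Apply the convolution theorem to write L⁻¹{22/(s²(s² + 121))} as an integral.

22/(s²(s² + 121)) = (1/s²)·(22/(s² + 121)) = L{t}·L{2·sin(11t)}. So f(t) = t*(2·sin(11t)) = ∫₀ᵗ 2τ·sin(11(t-τ)) dτ

Final answer: ∫₀ᵗ 2τ·sin(11(t-τ)) dτ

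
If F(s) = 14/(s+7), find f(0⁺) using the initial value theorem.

f(0⁺) = lim_{s→∞} s·14/(s+7) = lim_{s→∞} 14s/(s+7) = 14

Final answer: 14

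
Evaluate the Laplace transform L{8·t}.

L{t^n} = n!/s^(n+1), so L{t} = 1/s^2. Then L{8·t} = 8·1/s^2 = 8/s^2

Final answer: 8/s^2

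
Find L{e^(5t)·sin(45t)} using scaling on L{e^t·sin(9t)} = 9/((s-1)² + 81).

Scaling with a=5: L{e^(5t)·sin(45t)} = (1/5) · 9/((s/5-1)² + 81). Simplifying: 45/((s-5)² + 2025)

Final answer: 45/((s-5)² + 2025)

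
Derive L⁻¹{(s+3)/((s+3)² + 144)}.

Using frequency shift: L⁻¹{(s-a)/((s-a)² + b²)} = e^(at)cos(bt). Here a=-3, b=12

Final answer: e^(-3t)·cos(12t)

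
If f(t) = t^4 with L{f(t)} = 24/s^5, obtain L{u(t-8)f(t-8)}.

Time shift theorem: L{u(t-a)f(t-a)} = e^(-as)F(s). Here a=8, F(s) = 24/s^5, so L{u(t-8)f(t-8)} = e^(-8s)·24/s^5

Final answer: e^(-8s)·24/s^5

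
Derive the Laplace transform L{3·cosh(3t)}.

L{cosh(ωt)} = s/(s² - ω²), so L{cosh(3t)} = s/(s² - 9). Then L{3·cosh(3t)} = 3·s/(s² - 9) = 3s/(s² - 9)

Final answer: 3s/(s² - 9)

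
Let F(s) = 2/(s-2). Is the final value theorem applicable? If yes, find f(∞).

sF(s) = 2s/(s-2) has a pole at s = 2 in the right half-plane. Theorem does NOT apply (unstable system; f(t) = 2·e^(2t) grows without bound).

Final answer: Not applicable (unstable)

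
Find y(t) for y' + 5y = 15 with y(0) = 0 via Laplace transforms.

sY + 5Y = 15/s. Y = 15/(s(s+5)). Partial fractions: Y = 3/s - 3/(s+5)

Final answer: y(t) = 3(1 - e^(-5t))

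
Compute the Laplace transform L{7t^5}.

L{7t^5} = 7 · L{t^5} = 7 · 120/s^6 = 840/s^6

Final answer: 840/s^6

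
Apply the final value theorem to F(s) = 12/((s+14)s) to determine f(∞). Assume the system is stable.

f(∞) = lim_{s→0} sF(s) = lim_{s→0} 12/(s+14) = 6/7

Final answer: 6/7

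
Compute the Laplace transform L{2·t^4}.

L{t^n} = n!/s^(n+1), so L{t^4} = 24/s^5. Then L{2·t^4} = 2·24/s^5 = 48/s^5

Final answer: 48/s^5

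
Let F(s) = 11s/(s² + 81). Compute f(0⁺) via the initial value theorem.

f(0⁺) = lim_{s→∞} s·11s/(s² + 81) = lim_{s→∞} 11s²/(s² + 81) = 11

Final answer: 11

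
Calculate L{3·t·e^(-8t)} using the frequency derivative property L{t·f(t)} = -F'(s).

L{e^(-8t)} = 1/(s+8). By frequency derivative: L{t·e^(-8t)} = -d/ds[1/(s+8)] = -(-1)/(s+8)² = 1/(s+8)². Then L{3·t·e^(-8t)} = 3·1/(s+8)² = 3/(s+8)²

Final answer: 3/(s+8)²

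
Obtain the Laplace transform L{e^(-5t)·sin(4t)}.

L{e^(at)·sin(ωt)} = ω/((s-a)² + ω²), so L{e^(-5t)·sin(4t)} = 4/((s+5)² + 16)

Final answer: 4/((s+5)² + 16)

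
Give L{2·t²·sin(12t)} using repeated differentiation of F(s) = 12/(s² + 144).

F(s) = 12/(s² + 144). F'(s) = -24s/(s² + 144)². F''(s) = -24(144 - 3s²)/(s² + 144)³ = (72s² - 3456)/(s² + 144)³. So L{t²·sin(12t)} = (-1)² F''(s) = (72s² - 3456)/(s² + 144)³. Then L{2·t²·sin(12t)} = 2·(72s² - 3456)/(s² + 144)³ = (144s² - 6912)/(s² + 144)³

Final answer: (144s² - 6912)/(s² + 144)³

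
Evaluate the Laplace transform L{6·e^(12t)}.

L{e^(at)} = 1/(s-a), so L{e^(12t)} = 1/(s-12). Then L{6·e^(12t)} = 6/(s-12)

Final answer: 6/(s-12)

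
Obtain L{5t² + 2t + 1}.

L{5t² + 2t + 1} = 5·2/s³ + 2/s² + 1/s = 10/s³ + 2/s² + 1/s

Final answer: 10/s³ + 2/s² + 1/s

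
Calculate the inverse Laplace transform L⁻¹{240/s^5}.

L⁻¹{n!/s^(n+1)} = t^n with n=4. So L⁻¹{24/s^5} = t^4, and L⁻¹{240/s^5} = (240/24)·t^4 = 10·t^4

Final answer: 10·t^4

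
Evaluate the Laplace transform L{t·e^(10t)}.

L{t^n·e^(at)} = n!/(s-a)^(n+1), so L{t·e^(10t)} = 1/(s-10)^2

Final answer: 1/(s-10)^2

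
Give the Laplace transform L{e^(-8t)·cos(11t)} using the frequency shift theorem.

Frequency shift: L{e^(at)f(t)} = F(s-a). L{e^(-8t)·cos(11t)} = (s+8)/((s+8)² + 121)

Final answer: (s+8)/((s+8)² + 121)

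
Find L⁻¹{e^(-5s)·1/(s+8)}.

L⁻¹{1/(s+8)} = e^(-8t). By the time shift theorem, L⁻¹{e^(-as)F(s)} = u(t-a)f(t-a) with a=5, so L⁻¹{e^(-5s)·1/(s+8)} = u(t-5)·e^(-8(t-5))

Final answer: u(t-5)·e^(-8(t-5))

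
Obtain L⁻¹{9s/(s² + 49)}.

This is the form c·s/(s² + a²) with a = 7, c = 9. L⁻¹ = 9·cos(7t)

Final answer: 9·cos(7t)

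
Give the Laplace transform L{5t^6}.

L{5t^6} = 5 · L{t^6} = 5 · 720/s^7 = 3600/s^7

Final answer: 3600/s^7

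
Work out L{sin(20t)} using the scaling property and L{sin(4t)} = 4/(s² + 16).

Using L{f(at)} = (1/a)F(s/a) with a=5: L{sin(20t)} = (1/5) · 4/((s/5)² + 16) = (1/5) · 4·25/(s² + 400) = 20/(s² + 400)

Final answer: 20/(s² + 400)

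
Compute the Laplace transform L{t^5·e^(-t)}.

L{t^n·e^(at)} = n!/(s-a)^(n+1), so L{t^5·e^(-t)} = 120/(s+1)^6

Final answer: 120/(s+1)^6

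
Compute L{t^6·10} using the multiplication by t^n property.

L{10} = 10/s. d^1/ds^1[1/s] = -1/s². d^2/ds^2[1/s] = 2/s^3. d^3/ds^3[1/s] = -6/s^4. d^4/ds^4[1/s] = 24/s^5. d^5/ds^5[1/s] = -120/s^6. d^6/ds^6[1/s] = 720/s^7. So L{t^6} = (-1)^{6}·720/s^7 = 720/s^7. Then L{t^6·10} = 10·720/s^7 = 7200/s^7

Final answer: 7200/s^7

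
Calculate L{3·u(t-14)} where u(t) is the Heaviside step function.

L{u(t-a)} = e^(-as)/s. Here a=14, so L{u(t-14)} = e^(-14s)/s, and L{3·u(t-14)} = 3·e^(-14s)/s

Final answer: 3·e^(-14s)/s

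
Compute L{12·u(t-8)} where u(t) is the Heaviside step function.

L{u(t-a)} = e^(-as)/s. Here a=8, so L{u(t-8)} = e^(-8s)/s, and L{12·u(t-8)} = 12·e^(-8s)/s

Final answer: 12·e^(-8s)/s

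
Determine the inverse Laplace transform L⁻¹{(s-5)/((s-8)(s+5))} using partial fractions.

Using partial fractions, f(t) = (3e^(8t) + 10e^(-5t))/13

Final answer: (3e^(8t) + 10e^(-5t))/13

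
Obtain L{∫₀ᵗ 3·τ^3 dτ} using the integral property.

L{∫₀ᵗ f(τ)dτ} = F(s)/s with f(t) = 3t^3. F(s) = 18/s^4, so L{∫₀ᵗ 3·τ^3 dτ} = (18/s^4)/s = 18/s^5. (Check: ∫₀ᵗ 3·τ^3 dτ = 3t^4/4.)

Final answer: 18/s^5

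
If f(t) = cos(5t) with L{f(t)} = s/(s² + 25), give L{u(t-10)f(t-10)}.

Time shift theorem: L{u(t-a)f(t-a)} = e^(-as)F(s). Here a=10, F(s) = s/(s² + 25), so L{u(t-10)f(t-10)} = e^(-10s)·s/(s² + 25)

Final answer: e^(-10s)·s/(s² + 25)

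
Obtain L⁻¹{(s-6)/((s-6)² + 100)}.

Using frequency shift: L⁻¹{(s-a)/((s-a)² + b²)} = e^(at)cos(bt). Here a=6, b=10

Final answer: e^(6t)·cos(10t)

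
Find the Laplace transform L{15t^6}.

L{15t^6} = 15 · L{t^6} = 15 · 720/s^7 = 10800/s^7

Final answer: 10800/s^7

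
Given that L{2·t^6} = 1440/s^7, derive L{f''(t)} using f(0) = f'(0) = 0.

L{f''(t)} = s²F(s) - sf(0) - f'(0) = s²·1440/s^7 - 0 - 0 = 1440/s^5

Final answer: 1440/s^5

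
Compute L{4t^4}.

L{t^n} = n!/s^(n+1). So L{4t^4} = 4·4!/s^5 = 96/s^5

Final answer: 96/s^5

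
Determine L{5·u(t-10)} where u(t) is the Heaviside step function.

L{u(t-a)} = e^(-as)/s. Here a=10, so L{u(t-10)} = e^(-10s)/s, and L{5·u(t-10)} = 5·e^(-10s)/s

Final answer: 5·e^(-10s)/s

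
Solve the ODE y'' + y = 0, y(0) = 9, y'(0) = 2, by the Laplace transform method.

L{y''} + 1L{y} = 0. s²Y - 9s - 2 + Y = 0. Y(s² + 1) = 9s + 2. Y = (9s + 2)/(s² + 1). Inverting: y(t) = 9cos(t) + 2sin(t)

Final answer: y(t) = 9cos(t) + 2sin(t)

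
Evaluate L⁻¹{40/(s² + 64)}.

This is the form c·a/(s² + a²) with a = 8, c = 5. L⁻¹ = 5·sin(8t)

Final answer: 5·sin(8t)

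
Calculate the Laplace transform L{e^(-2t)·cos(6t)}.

L{e^(at)·cos(ωt)} = (s-a)/((s-a)² + ω²), so L{e^(-2t)·cos(6t)} = (s+2)/((s+2)² + 36)

Final answer: (s+2)/((s+2)² + 36)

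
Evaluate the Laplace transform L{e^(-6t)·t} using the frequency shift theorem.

L{e^(at)·t^n} = n!/(s-a)^(n+1), so L{e^(-6t)·t} = 1/(s+6)^2

Final answer: 1/(s+6)^2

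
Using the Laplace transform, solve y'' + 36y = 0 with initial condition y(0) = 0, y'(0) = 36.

L{y''} + 36L{y} = 0. s²Y - 0 - 36 + 36Y = 0. Y(s² + 36) = 36. Y = (36)/(s² + 36). Inverting: y(t) = 6sin(6t)

Final answer: y(t) = 6sin(6t)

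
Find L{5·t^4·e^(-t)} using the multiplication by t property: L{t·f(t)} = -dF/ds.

Using L{t^n·e^(at)} = n!/(s-a)^(n+1), L{t^4·e^(-t)} = 24/(s+1)^5, so L{5·t^4·e^(-t)} = 5·24/(s+1)^5 = 120/(s+1)^5

Final answer: 120/(s+1)^5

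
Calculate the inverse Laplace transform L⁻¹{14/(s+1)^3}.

L⁻¹{n!/(s-a)^(n+1)} = t^n·e^(at) with n=2, a=-1. So L⁻¹{2/(s+1)^3} = t^2·e^(-t), and L⁻¹{14/(s+1)^3} = (14/2)·t^2·e^(-t) = 7·t^2·e^(-t)

Final answer: 7·t^2·e^(-t)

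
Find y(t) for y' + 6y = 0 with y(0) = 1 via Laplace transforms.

L{y'} + 6L{y} = 0. sY - 1 + 6Y = 0. Y(s+6) = 1. Y = 1/(s+6)

Final answer: y(t) = e^(-6t)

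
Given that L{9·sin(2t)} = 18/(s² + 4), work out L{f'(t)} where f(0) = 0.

L{f'(t)} = s·F(s) - f(0) = s·18/(s² + 4) - 0 = 18s/(s² + 4)

Final answer: 18s/(s² + 4)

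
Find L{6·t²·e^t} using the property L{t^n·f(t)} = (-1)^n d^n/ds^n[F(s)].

L{e^t} = 1/(s-1). d/ds[1/(s-1)] = -1/(s-1)². d²/ds²[1/(s-1)] = 2/(s-1)³. So L{t²·e^t} = (-1)² · 2/(s-1)³ = 2/(s-1)³. Then L{6·t²·e^t} = 6·2/(s-1)³ = 12/(s-1)³

Final answer: 12/(s-1)³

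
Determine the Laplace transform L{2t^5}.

L{2t^5} = 2 · L{t^5} = 2 · 120/s^6 = 240/s^6

Final answer: 240/s^6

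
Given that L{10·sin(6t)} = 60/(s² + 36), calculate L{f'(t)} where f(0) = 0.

L{f'(t)} = s·F(s) - f(0) = s·60/(s² + 36) - 0 = 60s/(s² + 36)

Final answer: 60s/(s² + 36)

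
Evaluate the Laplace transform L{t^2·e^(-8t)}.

L{t^n·e^(at)} = n!/(s-a)^(n+1), so L{t^2·e^(-8t)} = 2/(s+8)^3

Final answer: 2/(s+8)^3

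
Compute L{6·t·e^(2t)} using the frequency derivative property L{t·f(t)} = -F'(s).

L{e^(2t)} = 1/(s-2). By frequency derivative: L{t·e^(2t)} = -d/ds[1/(s-2)] = -(-1)/(s-2)² = 1/(s-2)². Then L{6·t·e^(2t)} = 6·1/(s-2)² = 6/(s-2)²

Final answer: 6/(s-2)²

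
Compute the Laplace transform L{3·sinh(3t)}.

L{sinh(ωt)} = ω/(s² - ω²), so L{sinh(3t)} = 3/(s² - 9). Then L{3·sinh(3t)} = 3·3/(s² - 9) = 9/(s² - 9)

Final answer: 9/(s² - 9)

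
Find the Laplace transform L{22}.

L{22} = 22 · L{1} = 22/s

Final answer: 22/s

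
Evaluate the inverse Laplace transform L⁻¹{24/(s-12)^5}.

L⁻¹{n!/(s-a)^(n+1)} = t^n·e^(at), so L⁻¹{24/(s-12)^5} = t^4·e^(12t)

Final answer: t^4·e^(12t)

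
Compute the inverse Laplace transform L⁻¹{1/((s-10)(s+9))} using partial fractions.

Decompose: A/(s-10) + B/(s+9). A = 1/19, B = -1/19. f(t) = (e^(10t) - e^(-9t))/19

Final answer: (e^(10t) - e^(-9t))/19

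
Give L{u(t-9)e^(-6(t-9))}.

u(t-a)f(t-a) with f(t)=e^(-6t). L{e^(-6t)} = 1/(s+6). By time shift: e^(-9s)/(s+6)

Final answer: e^(-9s)/(s+6)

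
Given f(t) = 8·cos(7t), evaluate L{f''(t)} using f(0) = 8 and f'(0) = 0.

F(s) = 8s/(s² + 49). L{f''(t)} = s²F(s) - sf(0) - f'(0) = 8s³/(s² + 49) - 8s = (8s³ - 8s(s² + 49))/(s² + 49) = -392s/(s² + 49)

Final answer: -392s/(s² + 49)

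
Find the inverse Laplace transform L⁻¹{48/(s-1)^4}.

L⁻¹{n!/(s-a)^(n+1)} = t^n·e^(at) with n=3, a=1. So L⁻¹{6/(s-1)^4} = t^3·e^t, and L⁻¹{48/(s-1)^4} = (48/6)·t^3·e^t = 8·t^3·e^t

Final answer: 8·t^3·e^t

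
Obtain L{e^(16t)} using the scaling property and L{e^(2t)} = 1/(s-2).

Using L{f(at)} = (1/a)F(s/a) with a=8 and f(t) = e^(2t): L{e^(16t)} = (1/8) · 1/((s/8)-2) = (1/8) · 8/(s-16) = 1/(s-16)

Final answer: 1/(s-16)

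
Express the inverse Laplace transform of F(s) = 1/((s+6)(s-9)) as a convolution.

1/((s+6)(s-9)) = (1/(s+6))·(1/(s-9)) = L{e^(-6t)}·L{e^(9t)}. So f(t) = e^(-6t)*e^(9t) = ∫₀ᵗ e^(-6τ)·e^(9(t-τ)) dτ

Final answer: ∫₀ᵗ e^(-6τ)·e^(9(t-τ)) dτ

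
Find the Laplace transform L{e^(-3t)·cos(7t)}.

L{e^(at)·cos(ωt)} = (s-a)/((s-a)² + ω²), so L{e^(-3t)·cos(7t)} = (s+3)/((s+3)² + 49)

Final answer: (s+3)/((s+3)² + 49)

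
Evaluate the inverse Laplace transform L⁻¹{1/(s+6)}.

L⁻¹{1/(s-a)} = e^(at), so L⁻¹{1/(s+6)} = e^(-6t)

Final answer: e^(-6t)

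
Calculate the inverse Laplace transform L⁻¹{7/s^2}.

L⁻¹{n!/s^(n+1)} = t^n with n=1. So L⁻¹{1/s^2} = t, and L⁻¹{7/s^2} = (7/1)·t = 7·t

Final answer: 7·t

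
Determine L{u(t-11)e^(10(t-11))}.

u(t-a)f(t-a) with f(t)=e^(10t). L{e^(10t)} = 1/(s-10). By time shift: e^(-11s)/(s-10)

Final answer: e^(-11s)/(s-10)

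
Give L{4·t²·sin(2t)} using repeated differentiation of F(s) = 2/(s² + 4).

F(s) = 2/(s² + 4). F'(s) = -4s/(s² + 4)². F''(s) = -4(4 - 3s²)/(s² + 4)³ = (12s² - 16)/(s² + 4)³. So L{t²·sin(2t)} = (-1)² F''(s) = (12s² - 16)/(s² + 4)³. Then L{4·t²·sin(2t)} = 4·(12s² - 16)/(s² + 4)³ = (48s² - 64)/(s² + 4)³

Final answer: (48s² - 64)/(s² + 4)³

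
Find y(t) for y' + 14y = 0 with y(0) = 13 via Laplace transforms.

L{y'} + 14L{y} = 0. sY - 13 + 14Y = 0. Y(s+14) = 13. Y = 13/(s+14)

Final answer: y(t) = 13e^(-14t)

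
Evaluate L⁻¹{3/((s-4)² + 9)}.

Form: b/((s-a)² + b²) → e^(at)sin(bt). With a=4, b=3

Final answer: e^(4t)·sin(3t)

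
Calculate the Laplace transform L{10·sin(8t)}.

L{sin(ωt)} = ω/(s² + ω²), so L{sin(8t)} = 8/(s² + 64). Then L{10·sin(8t)} = 10·8/(s² + 64) = 80/(s² + 64)

Final answer: 80/(s² + 64)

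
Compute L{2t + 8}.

L{2t + 8} = 2·L{t} + 8·L{1} = 2/s² + 8/s

Final answer: 2/s² + 8/s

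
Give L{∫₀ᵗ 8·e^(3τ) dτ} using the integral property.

L{∫₀ᵗ f(τ)dτ} = F(s)/s with F(s) = 8/(s-3), so L{∫₀ᵗ 8·e^(3τ) dτ} = 8/(s(s-3))

Final answer: 8/(s(s-3))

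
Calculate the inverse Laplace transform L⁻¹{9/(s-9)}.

L⁻¹{1/(s-a)} = e^(at), so L⁻¹{1/(s-9)} = e^(9t), and L⁻¹{9/(s-9)} = 9·e^(9t)

Final answer: 9·e^(9t)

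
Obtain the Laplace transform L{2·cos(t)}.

L{cos(ωt)} = s/(s² + ω²), so L{cos(t)} = s/(s² + 1). Then L{2·cos(t)} = 2·s/(s² + 1) = 2s/(s² + 1)

Final answer: 2s/(s² + 1)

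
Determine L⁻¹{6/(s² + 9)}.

This is the form c·a/(s² + a²) with a = 3, c = 2. L⁻¹ = 2·sin(3t)

Final answer: 2·sin(3t)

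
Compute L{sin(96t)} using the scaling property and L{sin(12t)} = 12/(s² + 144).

Using L{f(at)} = (1/a)F(s/a) with a=8: L{sin(96t)} = (1/8) · 12/((s/8)² + 144) = (1/8) · 12·64/(s² + 9216) = 96/(s² + 9216)

Final answer: 96/(s² + 9216)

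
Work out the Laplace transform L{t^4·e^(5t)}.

L{t^n·e^(at)} = n!/(s-a)^(n+1), so L{t^4·e^(5t)} = 24/(s-5)^5

Final answer: 24/(s-5)^5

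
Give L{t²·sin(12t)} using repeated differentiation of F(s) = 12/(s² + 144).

F(s) = 12/(s² + 144). F'(s) = -24s/(s² + 144)². F''(s) = -24(144 - 3s²)/(s² + 144)³ = (72s² - 3456)/(s² + 144)³. So L{t²·sin(12t)} = (-1)² F''(s) = (72s² - 3456)/(s² + 144)³

Final answer: (72s² - 3456)/(s² + 144)³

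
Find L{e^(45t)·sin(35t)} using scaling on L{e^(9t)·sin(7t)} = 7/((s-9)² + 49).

Scaling with a=5: L{e^(45t)·sin(35t)} = (1/5) · 7/((s/5-9)² + 49). Simplifying: 35/((s-45)² + 1225)

Final answer: 35/((s-45)² + 1225)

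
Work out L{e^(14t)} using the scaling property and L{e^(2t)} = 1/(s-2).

Using L{f(at)} = (1/a)F(s/a) with a=7 and f(t) = e^(2t): L{e^(14t)} = (1/7) · 1/((s/7)-2) = (1/7) · 7/(s-14) = 1/(s-14)

Final answer: 1/(s-14)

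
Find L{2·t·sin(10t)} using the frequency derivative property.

L{sin(10t)} = 10/(s² + 100). By L{t·f(t)} = -F'(s): -d/ds[10/(s² + 100)] = -(10)·(-2s)/(s² + 100)² = 20s/(s² + 100)². Then L{2·t·sin(10t)} = 2·20s/(s² + 100)² = 40s/(s² + 100)²

Final answer: 40s/(s² + 100)²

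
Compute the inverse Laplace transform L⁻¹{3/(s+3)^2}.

L⁻¹{n!/(s-a)^(n+1)} = t^n·e^(at) with n=1, a=-3. So L⁻¹{1/(s+3)^2} = t·e^(-3t), and L⁻¹{3/(s+3)^2} = (3/1)·t·e^(-3t) = 3·t·e^(-3t)

Final answer: 3·t·e^(-3t)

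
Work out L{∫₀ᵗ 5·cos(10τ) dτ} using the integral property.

L{∫₀ᵗ f(τ)dτ} = F(s)/s with F(s) = 5s/(s² + 100), so the result is (5s/(s² + 100))/s = 5/(s² + 100)

Final answer: 5/(s² + 100)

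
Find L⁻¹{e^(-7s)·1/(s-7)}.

L⁻¹{1/(s-7)} = e^(7t). By the time shift theorem, L⁻¹{e^(-as)F(s)} = u(t-a)f(t-a) with a=7, so L⁻¹{e^(-7s)·1/(s-7)} = u(t-7)·e^(7(t-7))

Final answer: u(t-7)·e^(7(t-7))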